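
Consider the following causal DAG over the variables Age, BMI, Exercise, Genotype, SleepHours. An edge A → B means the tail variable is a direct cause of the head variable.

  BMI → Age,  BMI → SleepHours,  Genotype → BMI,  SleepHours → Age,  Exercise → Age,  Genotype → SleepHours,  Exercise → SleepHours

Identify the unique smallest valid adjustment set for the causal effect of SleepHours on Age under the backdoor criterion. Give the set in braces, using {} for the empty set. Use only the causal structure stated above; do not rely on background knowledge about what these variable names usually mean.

{BMI, Exercise}

Variables eligible for adjustment (non-descendants of SleepHours, excluding SleepHours and Age): {BMI, Exercise, Genotype}.
Backdoor paths from SleepHours to Age:
  P1: SleepHours <- Exercise -> Age
  P2: SleepHours <- Genotype -> BMI -> Age
  P3: SleepHours <- BMI -> Age
The empty set is not sufficient: P1 (SleepHours <- Exercise -> Age) has no collider blocking it and no conditioned non-collider, so it is open.
Try {BMI, Exercise}:
  P1: blocked at fork node Exercise ∈ conditioning set.
  P2: blocked at chain node BMI ∈ conditioning set.
  P3: blocked at fork node BMI ∈ conditioning set.
{BMI, Exercise} contains no descendant of SleepHours and blocks every backdoor path.
Every element of {BMI, Exercise} is needed (dropping BMI leaves P2 open; dropping Exercise leaves P1 open), so no proper subset is valid.
Among all size-2 subsets of the eligible variables, only {BMI, Exercise} blocks every backdoor path, so it is the unique smallest valid adjustment set.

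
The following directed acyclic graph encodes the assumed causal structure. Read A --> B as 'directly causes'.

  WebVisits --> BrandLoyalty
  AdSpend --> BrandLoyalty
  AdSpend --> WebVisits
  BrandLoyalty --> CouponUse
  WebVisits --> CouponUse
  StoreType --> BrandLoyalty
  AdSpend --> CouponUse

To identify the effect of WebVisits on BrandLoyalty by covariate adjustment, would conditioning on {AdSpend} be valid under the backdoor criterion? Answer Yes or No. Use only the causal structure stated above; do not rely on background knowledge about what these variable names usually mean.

Backdoor paths from WebVisits to BrandLoyalty (paths whose first edge points into WebVisits):
  P1: WebVisits <- AdSpend -> BrandLoyalty
  P2: WebVisits <- AdSpend -> CouponUse <- BrandLoyalty
Condition 1 (no descendant of WebVisits in the set): holds — descendants of WebVisits are {BrandLoyalty, CouponUse}; none are in {AdSpend}.
Condition 2 (every backdoor path blocked by {AdSpend}):
  P1: blocked at fork node AdSpend ∈ conditioning set.
  P2: blocked at fork node AdSpend ∈ conditioning set.
{AdSpend} satisfies the backdoor criterion.

Yes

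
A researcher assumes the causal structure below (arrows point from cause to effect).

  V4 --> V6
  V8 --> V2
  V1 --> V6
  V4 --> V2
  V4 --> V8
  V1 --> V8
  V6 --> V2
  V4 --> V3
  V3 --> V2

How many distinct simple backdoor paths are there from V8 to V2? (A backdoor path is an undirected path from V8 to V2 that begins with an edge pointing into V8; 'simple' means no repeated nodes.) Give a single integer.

A backdoor path from V8 to V2 is any simple undirected path whose first edge points into V8 (i.e. leaves V8 via a parent).
Parents of V8: {V1, V4}.
Enumerating:
  P1: V8 <- V1 -> V6 <- V4 -> V3 -> V2
  P2: V8 <- V1 -> V6 <- V4 -> V2
  P3: V8 <- V1 -> V6 -> V2
  P4: V8 <- V4 -> V6 -> V2
  P5: V8 <- V4 -> V3 -> V2
  P6: V8 <- V4 -> V2
That exhausts the simple backdoor paths. Count: 6.

6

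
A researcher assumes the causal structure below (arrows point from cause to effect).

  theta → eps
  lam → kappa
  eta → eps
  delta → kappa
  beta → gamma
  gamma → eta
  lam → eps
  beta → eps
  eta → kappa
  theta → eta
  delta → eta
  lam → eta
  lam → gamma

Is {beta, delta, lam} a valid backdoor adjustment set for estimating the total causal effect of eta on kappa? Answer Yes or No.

Yes

Backdoor paths from eta to kappa (paths whose first edge points into eta):
  P1: eta <- delta -> kappa
  P2: eta <- lam -> kappa
  P3: eta <- gamma <- beta -> eps <- lam -> kappa
  P4: eta <- gamma <- lam -> kappa
  P5: eta <- theta -> eps <- beta -> gamma <- lam -> kappa
  P6: eta <- theta -> eps <- lam -> kappa
Condition 1 (no descendant of eta in the set): holds — descendants of eta are {eps, kappa}; none are in {beta, delta, lam}.
Condition 2 (every backdoor path blocked by {beta, delta, lam}):
  P1: blocked at fork node delta ∈ conditioning set.
  P2: blocked at fork node lam ∈ conditioning set.
  P3: blocked at fork node beta ∈ conditioning set.
  P4: blocked at fork node lam ∈ conditioning set.
  P5: blocked at collider eps (neither it nor any descendant is in the conditioning set).
  P6: blocked at collider eps (neither it nor any descendant is in the conditioning set).
{beta, delta, lam} satisfies the backdoor criterion.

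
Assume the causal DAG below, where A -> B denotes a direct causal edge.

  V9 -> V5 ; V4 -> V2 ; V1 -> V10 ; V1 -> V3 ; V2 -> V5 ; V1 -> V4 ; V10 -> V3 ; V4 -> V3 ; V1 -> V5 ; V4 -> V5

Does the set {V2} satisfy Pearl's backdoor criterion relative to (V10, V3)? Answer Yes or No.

No

Backdoor paths from V10 to V3 (paths whose first edge points into V10):
  P1: V10 <- V1 -> V4 -> V3
  P2: V10 <- V1 -> V3
  P3: V10 <- V1 -> V5 <- V4 -> V3
  P4: V10 <- V1 -> V5 <- V2 <- V4 -> V3
Condition 1 (no descendant of V10 in the set): holds — descendants of V10 are {V3}; none are in {V2}.
Condition 2 (every backdoor path blocked by {V2}):
  P1: open — no interior node is in the conditioning set.
  P2: open — no interior node is in the conditioning set.
  P3: blocked at collider V5 (neither it nor any descendant is in the conditioning set).
  P4: blocked at collider V5 (neither it nor any descendant is in the conditioning set).
{V2} does not satisfy the backdoor criterion.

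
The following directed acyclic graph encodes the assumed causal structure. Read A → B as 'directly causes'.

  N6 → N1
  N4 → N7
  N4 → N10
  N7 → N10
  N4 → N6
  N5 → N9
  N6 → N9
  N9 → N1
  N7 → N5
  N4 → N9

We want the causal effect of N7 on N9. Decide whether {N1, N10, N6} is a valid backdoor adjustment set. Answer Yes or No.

Backdoor paths from N7 to N9 (paths whose first edge points into N7):
  P1: N7 <- N4 -> N6 -> N9
  P2: N7 <- N4 -> N6 -> N1 <- N9
  P3: N7 <- N4 -> N9
Condition 1 (no descendant of N7 in the set): FAILS — N1 and N10 are descendants of N7.
Condition 2 (every backdoor path blocked by {N1, N10, N6}):
  P1: blocked at chain node N6 ∈ conditioning set.
  P2: blocked at chain node N6 ∈ conditioning set.
  P3: open — no interior node is in the conditioning set.
{N1, N10, N6} does not satisfy the backdoor criterion.

No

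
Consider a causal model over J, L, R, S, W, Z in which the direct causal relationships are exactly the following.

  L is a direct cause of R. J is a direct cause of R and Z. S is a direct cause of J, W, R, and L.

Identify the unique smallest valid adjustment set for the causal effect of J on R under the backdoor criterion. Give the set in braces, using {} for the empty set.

{S}

Variables eligible for adjustment (non-descendants of J, excluding J and R): {L, S, W}.
Backdoor paths from J to R:
  P1: J <- S -> L -> R
  P2: J <- S -> R
The empty set is not sufficient: P1 (J <- S -> L -> R) has no collider blocking it and no conditioned non-collider, so it is open.
Try {S}:
  P1: blocked at fork node S ∈ conditioning set.
  P2: blocked at fork node S ∈ conditioning set.
{S} contains no descendant of J and blocks every backdoor path.
No other singleton works — e.g. {L} leaves P2 open — so {S} is the unique smallest valid adjustment set.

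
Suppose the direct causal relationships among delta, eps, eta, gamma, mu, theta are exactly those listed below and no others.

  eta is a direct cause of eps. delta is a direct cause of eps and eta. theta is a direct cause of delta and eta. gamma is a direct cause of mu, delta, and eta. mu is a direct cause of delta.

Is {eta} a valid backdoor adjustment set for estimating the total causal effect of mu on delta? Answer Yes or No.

No

Backdoor paths from mu to delta (paths whose first edge points into mu):
  P1: mu <- gamma -> delta
  P2: mu <- gamma -> eta <- theta -> delta
  P3: mu <- gamma -> eta <- delta
  P4: mu <- gamma -> eta -> eps <- delta
Condition 1 (no descendant of mu in the set): FAILS — eta is a descendant of mu.
Condition 2 (every backdoor path blocked by {eta}):
  P1: open — no interior node is in the conditioning set.
  P2: open — collider(s) eta are conditioned on (or have a conditioned descendant) and no non-collider on the path is in the set.
  P3: open — collider(s) eta are conditioned on (or have a conditioned descendant) and no non-collider on the path is in the set.
  P4: blocked at chain node eta ∈ conditioning set.
{eta} does not satisfy the backdoor criterion.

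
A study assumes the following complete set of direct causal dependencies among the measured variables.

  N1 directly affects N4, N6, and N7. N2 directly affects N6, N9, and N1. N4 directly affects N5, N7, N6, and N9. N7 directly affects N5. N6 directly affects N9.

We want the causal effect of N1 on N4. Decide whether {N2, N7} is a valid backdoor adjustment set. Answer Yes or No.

No

Backdoor paths from N1 to N4 (paths whose first edge points into N1):
  P1: N1 <- N2 -> N6 <- N4
  P2: N1 <- N2 -> N6 -> N9 <- N4
  P3: N1 <- N2 -> N9 <- N4
  P4: N1 <- N2 -> N9 <- N6 <- N4
Condition 1 (no descendant of N1 in the set): FAILS — N7 is a descendant of N1.
Condition 2 (every backdoor path blocked by {N2, N7}):
  P1: blocked at fork node N2 ∈ conditioning set.
  P2: blocked at fork node N2 ∈ conditioning set.
  P3: blocked at fork node N2 ∈ conditioning set.
  P4: blocked at fork node N2 ∈ conditioning set.
{N2, N7} does not satisfy the backdoor criterion.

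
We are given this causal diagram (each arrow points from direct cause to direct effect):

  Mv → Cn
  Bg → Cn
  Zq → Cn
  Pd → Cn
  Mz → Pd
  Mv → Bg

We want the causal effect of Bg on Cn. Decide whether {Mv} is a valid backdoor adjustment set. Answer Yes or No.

Backdoor paths from Bg to Cn (paths whose first edge points into Bg):
  P1: Bg <- Mv -> Cn
Condition 1 (no descendant of Bg in the set): holds — descendants of Bg are {Cn}; none are in {Mv}.
Condition 2 (every backdoor path blocked by {Mv}):
  P1: blocked at fork node Mv ∈ conditioning set.
{Mv} satisfies the backdoor criterion.

Yes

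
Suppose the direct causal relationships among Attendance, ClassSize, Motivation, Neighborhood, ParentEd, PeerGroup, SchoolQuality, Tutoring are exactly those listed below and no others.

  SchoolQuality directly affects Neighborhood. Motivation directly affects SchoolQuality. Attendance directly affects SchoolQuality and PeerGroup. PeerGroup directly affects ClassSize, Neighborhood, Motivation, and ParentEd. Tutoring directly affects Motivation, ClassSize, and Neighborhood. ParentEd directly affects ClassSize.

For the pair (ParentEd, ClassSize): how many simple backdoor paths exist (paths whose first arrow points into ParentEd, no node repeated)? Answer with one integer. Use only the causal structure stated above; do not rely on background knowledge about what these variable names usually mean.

A backdoor path from ParentEd to ClassSize is any simple undirected path whose first edge points into ParentEd (i.e. leaves ParentEd via a parent).
Parents of ParentEd: {PeerGroup}.
Enumerating:
  P1: ParentEd <- PeerGroup <- Attendance -> SchoolQuality <- Motivation <- Tutoring -> ClassSize
  P2: ParentEd <- PeerGroup <- Attendance -> SchoolQuality -> Neighborhood <- Tutoring -> ClassSize
  P3: ParentEd <- PeerGroup -> Motivation <- Tutoring -> ClassSize
  P4: ParentEd <- PeerGroup -> Motivation -> SchoolQuality -> Neighborhood <- Tutoring -> ClassSize
  P5: ParentEd <- PeerGroup -> ClassSize
  P6: ParentEd <- PeerGroup -> Neighborhood <- Tutoring -> ClassSize
  P7: ParentEd <- PeerGroup -> Neighborhood <- SchoolQuality <- Motivation <- Tutoring -> ClassSize
That exhausts the simple backdoor paths. Count: 7.

7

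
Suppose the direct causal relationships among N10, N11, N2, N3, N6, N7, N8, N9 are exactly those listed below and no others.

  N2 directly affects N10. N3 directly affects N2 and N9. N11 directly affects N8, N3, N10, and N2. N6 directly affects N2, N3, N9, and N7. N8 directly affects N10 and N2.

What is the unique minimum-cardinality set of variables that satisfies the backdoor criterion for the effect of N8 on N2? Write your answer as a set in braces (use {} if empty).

Variables eligible for adjustment (non-descendants of N8, excluding N8 and N2): {N11, N3, N6, N7, N9}.
Backdoor paths from N8 to N2:
  P1: N8 <- N11 -> N3 <- N6 -> N2
  P2: N8 <- N11 -> N3 -> N9 <- N6 -> N2
  P3: N8 <- N11 -> N3 -> N2
  P4: N8 <- N11 -> N2
  P5: N8 <- N11 -> N10 <- N2
The empty set is not sufficient: P3 (N8 <- N11 -> N3 -> N2) has no collider blocking it and no conditioned non-collider, so it is open.
Try {N11}:
  P1: blocked at fork node N11 ∈ conditioning set.
  P2: blocked at fork node N11 ∈ conditioning set.
  P3: blocked at fork node N11 ∈ conditioning set.
  P4: blocked at fork node N11 ∈ conditioning set.
  P5: blocked at fork node N11 ∈ conditioning set.
{N11} contains no descendant of N8 and blocks every backdoor path.
No other singleton works — e.g. {N6} leaves P3 open — so {N11} is the unique smallest valid adjustment set.

{N11}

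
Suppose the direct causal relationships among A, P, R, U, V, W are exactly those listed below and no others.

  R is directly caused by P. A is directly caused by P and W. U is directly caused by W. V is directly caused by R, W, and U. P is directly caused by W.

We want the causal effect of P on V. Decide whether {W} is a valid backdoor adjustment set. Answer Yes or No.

Backdoor paths from P to V (paths whose first edge points into P):
  P1: P <- W -> U -> V
  P2: P <- W -> V
Condition 1 (no descendant of P in the set): holds — descendants of P are {A, R, V}; none are in {W}.
Condition 2 (every backdoor path blocked by {W}):
  P1: blocked at fork node W ∈ conditioning set.
  P2: blocked at fork node W ∈ conditioning set.
{W} satisfies the backdoor criterion.

Yes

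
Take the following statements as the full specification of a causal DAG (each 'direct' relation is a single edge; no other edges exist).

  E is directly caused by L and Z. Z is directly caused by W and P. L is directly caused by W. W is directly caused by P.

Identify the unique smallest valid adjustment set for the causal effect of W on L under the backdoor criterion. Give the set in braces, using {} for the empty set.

{}

Variables eligible for adjustment (non-descendants of W, excluding W and L): {P}.
Backdoor paths from W to L:
  P1: W <- P -> Z -> E <- L
Each backdoor path contains an unconditioned collider, so every path is already blocked with the empty conditioning set:
  P1: blocked at collider E (neither it nor any descendant is in the conditioning set).
The empty set is therefore the unique smallest valid set.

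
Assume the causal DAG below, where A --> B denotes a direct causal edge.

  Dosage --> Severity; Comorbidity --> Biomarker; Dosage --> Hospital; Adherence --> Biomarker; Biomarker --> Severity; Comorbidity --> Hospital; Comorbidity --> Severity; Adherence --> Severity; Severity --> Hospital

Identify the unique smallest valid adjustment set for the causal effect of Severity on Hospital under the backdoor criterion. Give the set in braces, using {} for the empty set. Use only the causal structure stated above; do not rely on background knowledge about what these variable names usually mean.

Variables eligible for adjustment (non-descendants of Severity, excluding Severity and Hospital): {Adherence, Biomarker, Comorbidity, Dosage}.
Backdoor paths from Severity to Hospital:
  P1: Severity <- Adherence -> Biomarker <- Comorbidity -> Hospital
  P2: Severity <- Comorbidity -> Hospital
  P3: Severity <- Biomarker <- Comorbidity -> Hospital
  P4: Severity <- Dosage -> Hospital
The empty set is not sufficient: P2 (Severity <- Comorbidity -> Hospital) has no collider blocking it and no conditioned non-collider, so it is open.
Try {Comorbidity, Dosage}:
  P1: blocked at collider Biomarker (neither it nor any descendant is in the conditioning set).
  P2: blocked at fork node Comorbidity ∈ conditioning set.
  P3: blocked at fork node Comorbidity ∈ conditioning set.
  P4: blocked at fork node Dosage ∈ conditioning set.
{Comorbidity, Dosage} contains no descendant of Severity and blocks every backdoor path.
Every element of {Comorbidity, Dosage} is needed (dropping Comorbidity leaves P2 open; dropping Dosage leaves P4 open), so no proper subset is valid.
Among all size-2 subsets of the eligible variables, only {Comorbidity, Dosage} blocks every backdoor path, so it is the unique smallest valid adjustment set.

{Comorbidity, Dosage}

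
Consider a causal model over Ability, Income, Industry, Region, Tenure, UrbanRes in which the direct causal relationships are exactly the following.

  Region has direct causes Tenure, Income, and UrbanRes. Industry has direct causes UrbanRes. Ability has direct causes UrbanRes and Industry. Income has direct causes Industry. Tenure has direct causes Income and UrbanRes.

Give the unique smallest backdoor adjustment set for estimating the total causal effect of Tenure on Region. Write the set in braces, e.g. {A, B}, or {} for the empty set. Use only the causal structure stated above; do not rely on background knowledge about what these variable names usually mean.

{Income, UrbanRes}

Variables eligible for adjustment (non-descendants of Tenure, excluding Tenure and Region): {Ability, Income, Industry, UrbanRes}.
Backdoor paths from Tenure to Region:
  P1: Tenure <- UrbanRes -> Industry -> Income -> Region
  P2: Tenure <- UrbanRes -> Ability <- Industry -> Income -> Region
  P3: Tenure <- UrbanRes -> Region
  P4: Tenure <- Income <- Industry <- UrbanRes -> Region
  P5: Tenure <- Income <- Industry -> Ability <- UrbanRes -> Region
  P6: Tenure <- Income -> Region
The empty set is not sufficient: P1 (Tenure <- UrbanRes -> Industry -> Income -> Region) has no collider blocking it and no conditioned non-collider, so it is open.
Try {Income, UrbanRes}:
  P1: blocked at fork node UrbanRes ∈ conditioning set.
  P2: blocked at fork node UrbanRes ∈ conditioning set.
  P3: blocked at fork node UrbanRes ∈ conditioning set.
  P4: blocked at chain node Income ∈ conditioning set.
  P5: blocked at chain node Income ∈ conditioning set.
  P6: blocked at fork node Income ∈ conditioning set.
{Income, UrbanRes} contains no descendant of Tenure and blocks every backdoor path.
Every element of {Income, UrbanRes} is needed (dropping Income leaves P6 open; dropping UrbanRes leaves P3 open), so no proper subset is valid.
Among all size-2 subsets of the eligible variables, only {Income, UrbanRes} blocks every backdoor path, so it is the unique smallest valid adjustment set.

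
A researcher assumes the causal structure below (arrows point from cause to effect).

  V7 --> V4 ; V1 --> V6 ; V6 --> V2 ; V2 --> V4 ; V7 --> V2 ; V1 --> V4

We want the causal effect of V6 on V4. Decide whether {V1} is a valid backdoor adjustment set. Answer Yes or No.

Backdoor paths from V6 to V4 (paths whose first edge points into V6):
  P1: V6 <- V1 -> V4
Condition 1 (no descendant of V6 in the set): holds — descendants of V6 are {V2, V4}; none are in {V1}.
Condition 2 (every backdoor path blocked by {V1}):
  P1: blocked at fork node V1 ∈ conditioning set.
{V1} satisfies the backdoor criterion.

Yes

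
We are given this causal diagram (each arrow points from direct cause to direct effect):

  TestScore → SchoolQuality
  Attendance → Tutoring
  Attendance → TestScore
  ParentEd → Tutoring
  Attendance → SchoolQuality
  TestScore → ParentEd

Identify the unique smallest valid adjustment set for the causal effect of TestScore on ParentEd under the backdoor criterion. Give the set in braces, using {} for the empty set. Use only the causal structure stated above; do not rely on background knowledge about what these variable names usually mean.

{}

Variables eligible for adjustment (non-descendants of TestScore, excluding TestScore and ParentEd): {Attendance}.
Backdoor paths from TestScore to ParentEd:
  P1: TestScore <- Attendance -> Tutoring <- ParentEd
Each backdoor path contains an unconditioned collider, so every path is already blocked with the empty conditioning set:
  P1: blocked at collider Tutoring (neither it nor any descendant is in the conditioning set).
The empty set is therefore the unique smallest valid set.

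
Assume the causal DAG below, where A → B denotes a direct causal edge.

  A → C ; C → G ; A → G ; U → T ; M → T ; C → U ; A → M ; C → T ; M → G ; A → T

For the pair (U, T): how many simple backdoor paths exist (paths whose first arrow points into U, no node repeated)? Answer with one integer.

A backdoor path from U to T is any simple undirected path whose first edge points into U (i.e. leaves U via a parent).
Parents of U: {C}.
Enumerating:
  P1: U <- C <- A -> M -> T
  P2: U <- C <- A -> G <- M -> T
  P3: U <- C <- A -> T
  P4: U <- C -> G <- A -> M -> T
  P5: U <- C -> G <- A -> T
  P6: U <- C -> G <- M <- A -> T
  P7: U <- C -> G <- M -> T
  P8: U <- C -> T
That exhausts the simple backdoor paths. Count: 8.

8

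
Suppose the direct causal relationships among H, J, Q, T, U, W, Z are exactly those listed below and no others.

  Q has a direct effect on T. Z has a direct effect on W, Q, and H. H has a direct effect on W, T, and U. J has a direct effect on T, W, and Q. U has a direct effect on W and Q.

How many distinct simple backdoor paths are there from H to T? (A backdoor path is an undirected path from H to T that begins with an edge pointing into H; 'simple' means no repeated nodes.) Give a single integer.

7

A backdoor path from H to T is any simple undirected path whose first edge points into H (i.e. leaves H via a parent).
Parents of H: {Z}.
Enumerating:
  P1: H <- Z -> W <- J -> Q -> T
  P2: H <- Z -> W <- J -> T
  P3: H <- Z -> W <- U -> Q <- J -> T
  P4: H <- Z -> W <- U -> Q -> T
  P5: H <- Z -> Q <- J -> T
  P6: H <- Z -> Q <- U -> W <- J -> T
  P7: H <- Z -> Q -> T
That exhausts the simple backdoor paths. Count: 7.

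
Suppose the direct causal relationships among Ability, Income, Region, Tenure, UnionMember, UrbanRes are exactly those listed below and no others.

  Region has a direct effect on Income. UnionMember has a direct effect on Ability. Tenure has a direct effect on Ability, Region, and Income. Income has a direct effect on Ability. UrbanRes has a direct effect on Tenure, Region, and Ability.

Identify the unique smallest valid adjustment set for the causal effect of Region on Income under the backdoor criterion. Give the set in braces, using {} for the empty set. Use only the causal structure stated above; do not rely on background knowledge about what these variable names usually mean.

Variables eligible for adjustment (non-descendants of Region, excluding Region and Income): {Tenure, UnionMember, UrbanRes}.
Backdoor paths from Region to Income:
  P1: Region <- UrbanRes -> Tenure -> Income
  P2: Region <- UrbanRes -> Tenure -> Ability <- Income
  P3: Region <- UrbanRes -> Ability <- Tenure -> Income
  P4: Region <- UrbanRes -> Ability <- Income
  P5: Region <- Tenure <- UrbanRes -> Ability <- Income
  P6: Region <- Tenure -> Income
  P7: Region <- Tenure -> Ability <- Income
The empty set is not sufficient: P1 (Region <- UrbanRes -> Tenure -> Income) has no collider blocking it and no conditioned non-collider, so it is open.
Try {Tenure}:
  P1: blocked at chain node Tenure ∈ conditioning set.
  P2: blocked at chain node Tenure ∈ conditioning set.
  P3: blocked at collider Ability (neither it nor any descendant is in the conditioning set).
  P4: blocked at collider Ability (neither it nor any descendant is in the conditioning set).
  P5: blocked at chain node Tenure ∈ conditioning set.
  P6: blocked at fork node Tenure ∈ conditioning set.
  P7: blocked at fork node Tenure ∈ conditioning set.
{Tenure} contains no descendant of Region and blocks every backdoor path.
No other singleton works — e.g. {UrbanRes} leaves P6 open — so {Tenure} is the unique smallest valid adjustment set.

{Tenure}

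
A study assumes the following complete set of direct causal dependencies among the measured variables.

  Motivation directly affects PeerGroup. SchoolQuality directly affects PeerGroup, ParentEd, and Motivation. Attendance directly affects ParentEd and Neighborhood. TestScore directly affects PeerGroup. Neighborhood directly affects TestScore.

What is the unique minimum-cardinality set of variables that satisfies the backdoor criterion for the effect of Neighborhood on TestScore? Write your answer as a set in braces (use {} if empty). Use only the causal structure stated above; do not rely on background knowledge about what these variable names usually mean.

{}

Variables eligible for adjustment (non-descendants of Neighborhood, excluding Neighborhood and TestScore): {Attendance, Motivation, ParentEd, SchoolQuality}.
Backdoor paths from Neighborhood to TestScore:
  P1: Neighborhood <- Attendance -> ParentEd <- SchoolQuality -> Motivation -> PeerGroup <- TestScore
  P2: Neighborhood <- Attendance -> ParentEd <- SchoolQuality -> PeerGroup <- TestScore
Each backdoor path contains an unconditioned collider, so every path is already blocked with the empty conditioning set:
  P1: blocked at collider ParentEd (neither it nor any descendant is in the conditioning set).
  P2: blocked at collider ParentEd (neither it nor any descendant is in the conditioning set).
The empty set is therefore the unique smallest valid set.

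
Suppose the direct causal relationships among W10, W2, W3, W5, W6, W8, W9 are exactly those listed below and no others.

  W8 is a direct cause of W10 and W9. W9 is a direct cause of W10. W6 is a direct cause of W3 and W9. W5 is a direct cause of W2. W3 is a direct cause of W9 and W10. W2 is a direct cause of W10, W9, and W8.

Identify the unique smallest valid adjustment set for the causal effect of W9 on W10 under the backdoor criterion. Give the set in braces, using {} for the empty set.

Variables eligible for adjustment (non-descendants of W9, excluding W9 and W10): {W2, W3, W5, W6, W8}.
Backdoor paths from W9 to W10:
  P1: W9 <- W2 -> W8 -> W10
  P2: W9 <- W2 -> W10
  P3: W9 <- W8 <- W2 -> W10
  P4: W9 <- W8 -> W10
  P5: W9 <- W6 -> W3 -> W10
  P6: W9 <- W3 -> W10
The empty set is not sufficient: P1 (W9 <- W2 -> W8 -> W10) has no collider blocking it and no conditioned non-collider, so it is open.
Try {W2, W3, W8}:
  P1: blocked at fork node W2 ∈ conditioning set.
  P2: blocked at fork node W2 ∈ conditioning set.
  P3: blocked at chain node W8 ∈ conditioning set.
  P4: blocked at fork node W8 ∈ conditioning set.
  P5: blocked at chain node W3 ∈ conditioning set.
  P6: blocked at fork node W3 ∈ conditioning set.
{W2, W3, W8} contains no descendant of W9 and blocks every backdoor path.
Every element of {W2, W3, W8} is needed (dropping W2 leaves P2 open; dropping W3 leaves P5 open; dropping W8 leaves P4 open), so no proper subset is valid.
Among all size-3 subsets of the eligible variables, only {W2, W3, W8} blocks every backdoor path, so it is the unique smallest valid adjustment set.

{W2, W3, W8}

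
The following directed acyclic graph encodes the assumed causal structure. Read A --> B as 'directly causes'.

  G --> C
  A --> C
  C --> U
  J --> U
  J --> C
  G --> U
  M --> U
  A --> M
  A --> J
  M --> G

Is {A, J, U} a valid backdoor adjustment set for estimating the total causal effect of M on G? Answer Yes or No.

No

Backdoor paths from M to G (paths whose first edge points into M):
  P1: M <- A -> J -> C <- G
  P2: M <- A -> J -> C -> U <- G
  P3: M <- A -> J -> U <- G
  P4: M <- A -> J -> U <- C <- G
  P5: M <- A -> C <- J -> U <- G
  P6: M <- A -> C <- G
  P7: M <- A -> C -> U <- G
Condition 1 (no descendant of M in the set): FAILS — U is a descendant of M.
Condition 2 (every backdoor path blocked by {A, J, U}):
  P1: blocked at fork node A ∈ conditioning set.
  P2: blocked at fork node A ∈ conditioning set.
  P3: blocked at fork node A ∈ conditioning set.
  P4: blocked at fork node A ∈ conditioning set.
  P5: blocked at fork node A ∈ conditioning set.
  P6: blocked at fork node A ∈ conditioning set.
  P7: blocked at fork node A ∈ conditioning set.
{A, J, U} does not satisfy the backdoor criterion.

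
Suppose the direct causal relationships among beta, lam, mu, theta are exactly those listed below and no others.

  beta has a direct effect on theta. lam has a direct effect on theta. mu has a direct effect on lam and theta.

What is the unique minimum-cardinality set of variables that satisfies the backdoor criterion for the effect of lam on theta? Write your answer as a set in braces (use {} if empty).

{mu}

Variables eligible for adjustment (non-descendants of lam, excluding lam and theta): {beta, mu}.
Backdoor paths from lam to theta:
  P1: lam <- mu -> theta
The empty set is not sufficient: P1 (lam <- mu -> theta) has no collider blocking it and no conditioned non-collider, so it is open.
Try {mu}:
  P1: blocked at fork node mu ∈ conditioning set.
{mu} contains no descendant of lam and blocks every backdoor path.
No other singleton works — e.g. {beta} leaves P1 open — so {mu} is the unique smallest valid adjustment set.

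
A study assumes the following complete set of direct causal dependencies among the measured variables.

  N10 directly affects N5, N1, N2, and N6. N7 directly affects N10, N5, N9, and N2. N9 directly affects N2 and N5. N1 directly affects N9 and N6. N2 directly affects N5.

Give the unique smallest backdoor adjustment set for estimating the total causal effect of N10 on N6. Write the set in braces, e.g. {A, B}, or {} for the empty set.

{}

Variables eligible for adjustment (non-descendants of N10, excluding N10 and N6): {N7}.
Backdoor paths from N10 to N6:
  P1: N10 <- N7 -> N9 <- N1 -> N6
  P2: N10 <- N7 -> N2 <- N9 <- N1 -> N6
  P3: N10 <- N7 -> N2 -> N5 <- N9 <- N1 -> N6
  P4: N10 <- N7 -> N5 <- N9 <- N1 -> N6
  P5: N10 <- N7 -> N5 <- N2 <- N9 <- N1 -> N6
Each backdoor path contains an unconditioned collider, so every path is already blocked with the empty conditioning set:
  P1: blocked at collider N9 (neither it nor any descendant is in the conditioning set).
  P2: blocked at collider N2 (neither it nor any descendant is in the conditioning set).
  P3: blocked at collider N5 (neither it nor any descendant is in the conditioning set).
  P4: blocked at collider N5 (neither it nor any descendant is in the conditioning set).
  P5: blocked at collider N5 (neither it nor any descendant is in the conditioning set).
The empty set is therefore the unique smallest valid set.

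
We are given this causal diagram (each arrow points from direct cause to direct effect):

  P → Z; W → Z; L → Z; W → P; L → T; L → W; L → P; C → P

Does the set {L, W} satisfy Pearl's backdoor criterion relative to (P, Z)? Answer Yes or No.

Yes

Backdoor paths from P to Z (paths whose first edge points into P):
  P1: P <- L -> W -> Z
  P2: P <- L -> Z
  P3: P <- W <- L -> Z
  P4: P <- W -> Z
Condition 1 (no descendant of P in the set): holds — descendants of P are {Z}; none are in {L, W}.
Condition 2 (every backdoor path blocked by {L, W}):
  P1: blocked at fork node L ∈ conditioning set.
  P2: blocked at fork node L ∈ conditioning set.
  P3: blocked at chain node W ∈ conditioning set.
  P4: blocked at fork node W ∈ conditioning set.
{L, W} satisfies the backdoor criterion.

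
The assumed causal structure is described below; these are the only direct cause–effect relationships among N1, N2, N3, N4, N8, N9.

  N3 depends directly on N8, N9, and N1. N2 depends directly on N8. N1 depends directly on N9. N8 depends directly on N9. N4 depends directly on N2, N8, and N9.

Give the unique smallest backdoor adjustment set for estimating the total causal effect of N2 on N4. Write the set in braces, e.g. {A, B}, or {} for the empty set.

{N8}

Variables eligible for adjustment (non-descendants of N2, excluding N2 and N4): {N1, N3, N8, N9}.
Backdoor paths from N2 to N4:
  P1: N2 <- N8 <- N9 -> N4
  P2: N2 <- N8 -> N3 <- N9 -> N4
  P3: N2 <- N8 -> N3 <- N1 <- N9 -> N4
  P4: N2 <- N8 -> N4
The empty set is not sufficient: P1 (N2 <- N8 <- N9 -> N4) has no collider blocking it and no conditioned non-collider, so it is open.
Try {N8}:
  P1: blocked at chain node N8 ∈ conditioning set.
  P2: blocked at fork node N8 ∈ conditioning set.
  P3: blocked at fork node N8 ∈ conditioning set.
  P4: blocked at fork node N8 ∈ conditioning set.
{N8} contains no descendant of N2 and blocks every backdoor path.
No other singleton works — e.g. {N9} leaves P4 open — so {N8} is the unique smallest valid adjustment set.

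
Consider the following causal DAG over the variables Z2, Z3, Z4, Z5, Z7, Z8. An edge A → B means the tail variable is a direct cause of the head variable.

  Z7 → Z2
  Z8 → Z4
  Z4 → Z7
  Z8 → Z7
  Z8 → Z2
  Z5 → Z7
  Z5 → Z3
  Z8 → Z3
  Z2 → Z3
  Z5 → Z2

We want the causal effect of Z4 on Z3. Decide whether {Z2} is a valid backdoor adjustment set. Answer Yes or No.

No

Backdoor paths from Z4 to Z3 (paths whose first edge points into Z4):
  P1: Z4 <- Z8 -> Z7 <- Z5 -> Z2 -> Z3
  P2: Z4 <- Z8 -> Z7 <- Z5 -> Z3
  P3: Z4 <- Z8 -> Z7 -> Z2 <- Z5 -> Z3
  P4: Z4 <- Z8 -> Z7 -> Z2 -> Z3
  P5: Z4 <- Z8 -> Z2 <- Z5 -> Z3
  P6: Z4 <- Z8 -> Z2 <- Z7 <- Z5 -> Z3
  P7: Z4 <- Z8 -> Z2 -> Z3
  P8: Z4 <- Z8 -> Z3
Condition 1 (no descendant of Z4 in the set): FAILS — Z2 is a descendant of Z4.
Condition 2 (every backdoor path blocked by {Z2}):
  P1: blocked at chain node Z2 ∈ conditioning set.
  P2: open — collider(s) Z7 are conditioned on (or have a conditioned descendant) and no non-collider on the path is in the set.
  P3: open — collider(s) Z2 are conditioned on (or have a conditioned descendant) and no non-collider on the path is in the set.
  P4: blocked at chain node Z2 ∈ conditioning set.
  P5: open — collider(s) Z2 are conditioned on (or have a conditioned descendant) and no non-collider on the path is in the set.
  P6: open — collider(s) Z2 are conditioned on (or have a conditioned descendant) and no non-collider on the path is in the set.
  P7: blocked at chain node Z2 ∈ conditioning set.
  P8: open — no interior node is in the conditioning set.
{Z2} does not satisfy the backdoor criterion.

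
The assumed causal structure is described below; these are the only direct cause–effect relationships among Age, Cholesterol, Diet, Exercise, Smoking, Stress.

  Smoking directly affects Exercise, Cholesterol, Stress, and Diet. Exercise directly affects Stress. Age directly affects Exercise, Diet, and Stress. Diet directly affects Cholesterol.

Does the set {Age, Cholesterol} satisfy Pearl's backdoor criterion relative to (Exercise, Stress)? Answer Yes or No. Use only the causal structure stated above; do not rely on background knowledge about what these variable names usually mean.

No

Backdoor paths from Exercise to Stress (paths whose first edge points into Exercise):
  P1: Exercise <- Age -> Diet <- Smoking -> Stress
  P2: Exercise <- Age -> Diet -> Cholesterol <- Smoking -> Stress
  P3: Exercise <- Age -> Stress
  P4: Exercise <- Smoking -> Diet <- Age -> Stress
  P5: Exercise <- Smoking -> Stress
  P6: Exercise <- Smoking -> Cholesterol <- Diet <- Age -> Stress
Condition 1 (no descendant of Exercise in the set): holds — descendants of Exercise are {Stress}; none are in {Age, Cholesterol}.
Condition 2 (every backdoor path blocked by {Age, Cholesterol}):
  P1: blocked at fork node Age ∈ conditioning set.
  P2: blocked at fork node Age ∈ conditioning set.
  P3: blocked at fork node Age ∈ conditioning set.
  P4: blocked at fork node Age ∈ conditioning set.
  P5: open — no interior node is in the conditioning set.
  P6: blocked at fork node Age ∈ conditioning set.
{Age, Cholesterol} does not satisfy the backdoor criterion.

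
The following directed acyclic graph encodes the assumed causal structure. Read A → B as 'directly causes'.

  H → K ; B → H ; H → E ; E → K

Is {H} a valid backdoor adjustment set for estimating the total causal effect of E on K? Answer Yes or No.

Yes

Backdoor paths from E to K (paths whose first edge points into E):
  P1: E <- H -> K
Condition 1 (no descendant of E in the set): holds — descendants of E are {K}; none are in {H}.
Condition 2 (every backdoor path blocked by {H}):
  P1: blocked at fork node H ∈ conditioning set.
{H} satisfies the backdoor criterion.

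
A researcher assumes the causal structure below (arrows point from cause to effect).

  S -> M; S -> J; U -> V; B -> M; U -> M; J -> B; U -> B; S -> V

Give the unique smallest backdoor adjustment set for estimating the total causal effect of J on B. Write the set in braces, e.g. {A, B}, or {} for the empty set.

Variables eligible for adjustment (non-descendants of J, excluding J and B): {S, U, V}.
Backdoor paths from J to B:
  P1: J <- S -> V <- U -> B
  P2: J <- S -> V <- U -> M <- B
  P3: J <- S -> M <- U -> B
  P4: J <- S -> M <- B
Each backdoor path contains an unconditioned collider, so every path is already blocked with the empty conditioning set:
  P1: blocked at collider V (neither it nor any descendant is in the conditioning set).
  P2: blocked at collider V (neither it nor any descendant is in the conditioning set).
  P3: blocked at collider M (neither it nor any descendant is in the conditioning set).
  P4: blocked at collider M (neither it nor any descendant is in the conditioning set).
The empty set is therefore the unique smallest valid set.

{}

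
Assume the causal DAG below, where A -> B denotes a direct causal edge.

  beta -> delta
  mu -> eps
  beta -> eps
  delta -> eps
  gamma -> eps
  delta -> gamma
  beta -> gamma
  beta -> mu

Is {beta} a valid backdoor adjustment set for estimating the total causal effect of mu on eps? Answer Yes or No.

Backdoor paths from mu to eps (paths whose first edge points into mu):
  P1: mu <- beta -> delta -> gamma -> eps
  P2: mu <- beta -> delta -> eps
  P3: mu <- beta -> gamma <- delta -> eps
  P4: mu <- beta -> gamma -> eps
  P5: mu <- beta -> eps
Condition 1 (no descendant of mu in the set): holds — descendants of mu are {eps}; none are in {beta}.
Condition 2 (every backdoor path blocked by {beta}):
  P1: blocked at fork node beta ∈ conditioning set.
  P2: blocked at fork node beta ∈ conditioning set.
  P3: blocked at fork node beta ∈ conditioning set.
  P4: blocked at fork node beta ∈ conditioning set.
  P5: blocked at fork node beta ∈ conditioning set.
{beta} satisfies the backdoor criterion.

Yes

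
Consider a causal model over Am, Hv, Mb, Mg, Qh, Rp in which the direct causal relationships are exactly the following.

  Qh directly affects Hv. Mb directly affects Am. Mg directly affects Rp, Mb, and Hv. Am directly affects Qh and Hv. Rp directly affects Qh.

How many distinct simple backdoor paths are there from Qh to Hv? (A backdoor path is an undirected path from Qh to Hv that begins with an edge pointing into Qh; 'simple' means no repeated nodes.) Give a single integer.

A backdoor path from Qh to Hv is any simple undirected path whose first edge points into Qh (i.e. leaves Qh via a parent).
Parents of Qh: {Am, Rp}.
Enumerating:
  P1: Qh <- Am <- Mb <- Mg -> Hv
  P2: Qh <- Am -> Hv
  P3: Qh <- Rp <- Mg -> Mb -> Am -> Hv
  P4: Qh <- Rp <- Mg -> Hv
That exhausts the simple backdoor paths. Count: 4.

4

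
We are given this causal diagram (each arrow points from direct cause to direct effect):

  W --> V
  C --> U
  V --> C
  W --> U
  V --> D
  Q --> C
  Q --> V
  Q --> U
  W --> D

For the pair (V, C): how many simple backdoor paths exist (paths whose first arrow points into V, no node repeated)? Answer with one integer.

A backdoor path from V to C is any simple undirected path whose first edge points into V (i.e. leaves V via a parent).
Parents of V: {Q, W}.
Enumerating:
  P1: V <- Q -> C
  P2: V <- Q -> U <- C
  P3: V <- W -> U <- Q -> C
  P4: V <- W -> U <- C
That exhausts the simple backdoor paths. Count: 4.

4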